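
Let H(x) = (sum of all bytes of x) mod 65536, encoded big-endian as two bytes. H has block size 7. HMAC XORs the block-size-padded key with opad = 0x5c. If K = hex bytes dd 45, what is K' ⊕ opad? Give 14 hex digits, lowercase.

81195c5c5c5c5c

Key hex bytes dd 45 is 2 bytes ≤ B = 7; zero-pad to 7 bytes: K' = dd 45 00 00 00 00 00.
XOR each byte with 0x5c: dd⊕5c=81, 45⊕5c=19, 00⊕5c=5c, 00⊕5c=5c, 00⊕5c=5c, 00⊕5c=5c, 00⊕5c=5c.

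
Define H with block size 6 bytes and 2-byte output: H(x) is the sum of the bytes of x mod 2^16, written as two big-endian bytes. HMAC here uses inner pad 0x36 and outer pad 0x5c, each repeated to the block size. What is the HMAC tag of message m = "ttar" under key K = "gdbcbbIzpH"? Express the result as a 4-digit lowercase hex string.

Key "gdbcbbIzpH" = 67 64 62 63 62 62 49 7a 70 48 is 10 bytes > B = 6, so hash it first: H(key) = 03 cf, then zero-pad to 6 bytes: K' = 03 cf 00 00 00 00.
K' ⊕ ipad = 35 f9 36 36 36 36.  K' ⊕ opad = 5f 93 5c 5c 5c 5c.
Inner input = (K'⊕ipad) ∥ m = 35 f9 36 36 36 36 ∥ 74 74 61 72.
Inner hash: sum = 53+249+54+54+54+54+116+116+97+114 = 961 → 03 c1.
Outer input = (K'⊕opad) ∥ inner = 5f 93 5c 5c 5c 5c ∥ 03 c1.
Outer hash (tag): sum = 95+147+92+92+92+92+3+193 = 806 → 03 26.

0326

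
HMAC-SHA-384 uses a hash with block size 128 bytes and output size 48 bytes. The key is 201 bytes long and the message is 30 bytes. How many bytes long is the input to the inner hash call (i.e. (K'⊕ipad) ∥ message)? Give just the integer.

Key is 201 > 128 bytes, so it is hashed to 48 bytes then zero-padded to 128: |K'| = 128.
Inner input = (K'⊕ipad) ∥ m → 128 + 30 = 158 bytes.

158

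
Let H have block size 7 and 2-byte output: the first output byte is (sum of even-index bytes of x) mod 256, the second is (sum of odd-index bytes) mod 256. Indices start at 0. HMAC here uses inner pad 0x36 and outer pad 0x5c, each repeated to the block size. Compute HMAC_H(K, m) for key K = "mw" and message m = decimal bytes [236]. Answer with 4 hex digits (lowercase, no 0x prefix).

Key "mw" = 6d 77 is 2 bytes ≤ B = 7; zero-pad to 7 bytes: K' = 6d 77 00 00 00 00 00.
K' ⊕ ipad = 5b 41 36 36 36 36 36.  K' ⊕ opad = 31 2b 5c 5c 5c 5c 5c.
Inner input = (K'⊕ipad) ∥ m = 5b 41 36 36 36 36 36 ∥ ec.
Inner hash: even-index sum = 253 mod 256 = 253; odd-index sum = 409 mod 256 = 153 → fd 99.
Outer input = (K'⊕opad) ∥ inner = 31 2b 5c 5c 5c 5c 5c ∥ fd 99.
Outer hash (tag): even-index sum = 478 mod 256 = 222; odd-index sum = 480 mod 256 = 224 → de e0.

dee0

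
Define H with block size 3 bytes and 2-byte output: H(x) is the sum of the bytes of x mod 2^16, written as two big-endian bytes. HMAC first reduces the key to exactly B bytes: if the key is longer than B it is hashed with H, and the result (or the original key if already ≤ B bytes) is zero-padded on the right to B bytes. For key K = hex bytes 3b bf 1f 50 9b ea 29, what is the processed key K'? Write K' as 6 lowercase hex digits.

031700

|K| = 7 > B = 3, so first hash the key.
H(K): sum = 59+191+31+80+155+234+41 = 791 → 03 17.
Zero-pad H(K) = 03 17 to 3 bytes: K' = 03 17 00.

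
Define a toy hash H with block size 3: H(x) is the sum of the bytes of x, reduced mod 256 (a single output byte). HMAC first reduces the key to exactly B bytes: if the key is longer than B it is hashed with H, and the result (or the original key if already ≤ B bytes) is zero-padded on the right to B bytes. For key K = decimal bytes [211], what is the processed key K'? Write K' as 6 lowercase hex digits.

d30000

Key decimal bytes [211] = d3 is 1 byte ≤ B = 3; zero-pad to 3 bytes: K' = d3 00 00.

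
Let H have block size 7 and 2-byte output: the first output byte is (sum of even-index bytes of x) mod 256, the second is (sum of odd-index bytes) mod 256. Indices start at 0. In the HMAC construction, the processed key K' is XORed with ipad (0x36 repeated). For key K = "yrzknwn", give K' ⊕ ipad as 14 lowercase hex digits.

4f444c5d584158

Key "yrzknwn" = 79 72 7a 6b 6e 77 6e is exactly B = 7 bytes: K' = 79 72 7a 6b 6e 77 6e.
XOR each byte with 0x36: 79⊕36=4f, 72⊕36=44, 7a⊕36=4c, 6b⊕36=5d, 6e⊕36=58, 77⊕36=41, 6e⊕36=58.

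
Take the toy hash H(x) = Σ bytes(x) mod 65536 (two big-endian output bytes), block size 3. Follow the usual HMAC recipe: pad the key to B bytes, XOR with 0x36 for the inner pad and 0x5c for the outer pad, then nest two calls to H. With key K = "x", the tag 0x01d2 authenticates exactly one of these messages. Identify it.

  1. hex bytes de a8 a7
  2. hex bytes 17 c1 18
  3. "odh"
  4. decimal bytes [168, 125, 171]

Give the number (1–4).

Key "x" = 78 is 1 byte ≤ B = 3; zero-pad to 3 bytes: K' = 78 00 00.
K' ⊕ ipad = 4e 36 36; K' ⊕ opad = 24 5c 5c.
m1: inner = H(4e 36 36 de a8 a7) = 02 e7; tag = H(24 5c 5c 02 e7) = 01c5
m2: inner = H(4e 36 36 17 c1 18) = 01 aa; tag = H(24 5c 5c 01 aa) = 0187
m3: inner = H(4e 36 36 6f 64 68) = 01 f5; tag = H(24 5c 5c 01 f5) = 01d2 ← matches
m4: inner = H(4e 36 36 a8 7d ab) = 02 8a; tag = H(24 5c 5c 02 8a) = 0168

3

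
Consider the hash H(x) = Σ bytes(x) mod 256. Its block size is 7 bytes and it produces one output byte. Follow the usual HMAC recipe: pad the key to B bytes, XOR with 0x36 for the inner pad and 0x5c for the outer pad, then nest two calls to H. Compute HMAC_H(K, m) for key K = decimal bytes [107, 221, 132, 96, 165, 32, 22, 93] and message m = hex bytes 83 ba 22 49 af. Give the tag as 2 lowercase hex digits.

Key decimal bytes [107, 221, 132, 96, 165, 32, 22, 93] = 6b dd 84 60 a5 20 16 5d is 8 bytes > B = 7, so hash it first: H(key) = 64, then zero-pad to 7 bytes: K' = 64 00 00 00 00 00 00.
K' ⊕ ipad = 52 36 36 36 36 36 36.  K' ⊕ opad = 38 5c 5c 5c 5c 5c 5c.
Inner input = (K'⊕ipad) ∥ m = 52 36 36 36 36 36 36 ∥ 83 ba 22 49 af.
Inner hash: sum = 82+54+54+54+54+54+54+131+186+34+73+175 = 1005; mod 256 = 237 → ed.
Outer input = (K'⊕opad) ∥ inner = 38 5c 5c 5c 5c 5c 5c ∥ ed.
Outer hash (tag): sum = 56+92+92+92+92+92+92+237 = 845; mod 256 = 77 → 4d.

4d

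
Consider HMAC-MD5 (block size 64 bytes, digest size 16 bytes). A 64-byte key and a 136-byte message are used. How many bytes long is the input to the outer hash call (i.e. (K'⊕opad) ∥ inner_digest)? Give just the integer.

Key is 64 ≤ 64 bytes, zero-padded: |K'| = 64.
Outer input = (K'⊕opad) ∥ H(inner) → 64 + 16 = 80 bytes.

80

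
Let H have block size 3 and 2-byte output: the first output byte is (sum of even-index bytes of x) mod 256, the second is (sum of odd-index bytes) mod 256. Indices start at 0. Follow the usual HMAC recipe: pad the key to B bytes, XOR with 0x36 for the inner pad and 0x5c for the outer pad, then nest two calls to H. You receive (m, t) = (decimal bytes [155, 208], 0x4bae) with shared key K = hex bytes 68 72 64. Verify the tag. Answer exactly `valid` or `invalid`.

Key hex bytes 68 72 64 is exactly B = 3 bytes: K' = 68 72 64.
K' ⊕ ipad = 5e 44 52; K' ⊕ opad = 34 2e 38.
Inner hash: even-index sum = 384 mod 256 = 128; odd-index sum = 223 mod 256 = 223 → 80 df.
Outer hash (recomputed tag): even-index sum = 331 mod 256 = 75; odd-index sum = 174 mod 256 = 174 → 4b ae.
Recomputed tag = 4bae; claimed = 4bae → match.

valid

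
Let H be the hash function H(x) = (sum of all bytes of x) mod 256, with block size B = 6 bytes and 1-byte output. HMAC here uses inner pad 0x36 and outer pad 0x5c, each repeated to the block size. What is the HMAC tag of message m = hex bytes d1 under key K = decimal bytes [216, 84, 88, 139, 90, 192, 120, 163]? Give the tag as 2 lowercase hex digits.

Key decimal bytes [216, 84, 88, 139, 90, 192, 120, 163] = d8 54 58 8b 5a c0 78 a3 is 8 bytes > B = 6, so hash it first: H(key) = 44, then zero-pad to 6 bytes: K' = 44 00 00 00 00 00.
K' ⊕ ipad = 72 36 36 36 36 36.  K' ⊕ opad = 18 5c 5c 5c 5c 5c.
Inner input = (K'⊕ipad) ∥ m = 72 36 36 36 36 36 ∥ d1.
Inner hash: sum = 114+54+54+54+54+54+209 = 593; mod 256 = 81 → 51.
Outer input = (K'⊕opad) ∥ inner = 18 5c 5c 5c 5c 5c ∥ 51.
Outer hash (tag): sum = 24+92+92+92+92+92+81 = 565; mod 256 = 53 → 35.

35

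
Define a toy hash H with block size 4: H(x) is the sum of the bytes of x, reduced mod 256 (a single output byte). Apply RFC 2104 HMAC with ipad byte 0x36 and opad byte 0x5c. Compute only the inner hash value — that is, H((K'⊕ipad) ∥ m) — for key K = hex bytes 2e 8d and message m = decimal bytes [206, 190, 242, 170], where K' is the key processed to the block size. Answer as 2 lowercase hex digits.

Key hex bytes 2e 8d is 2 bytes ≤ B = 4; zero-pad to 4 bytes: K' = 2e 8d 00 00.
K' ⊕ ipad = 18 bb 36 36.
Inner input = 18 bb 36 36 ∥ ce be f2 aa.
Inner hash: sum = 24+187+54+54+206+190+242+170 = 1127; mod 256 = 103 → 67.

67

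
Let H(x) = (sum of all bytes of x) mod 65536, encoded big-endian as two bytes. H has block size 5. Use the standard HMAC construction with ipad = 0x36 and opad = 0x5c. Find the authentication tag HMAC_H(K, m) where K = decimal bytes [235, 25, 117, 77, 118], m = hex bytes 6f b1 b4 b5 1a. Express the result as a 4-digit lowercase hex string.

Key decimal bytes [235, 25, 117, 77, 118] = eb 19 75 4d 76 is exactly B = 5 bytes: K' = eb 19 75 4d 76.
K' ⊕ ipad = dd 2f 43 7b 40.  K' ⊕ opad = b7 45 29 11 2a.
Inner input = (K'⊕ipad) ∥ m = dd 2f 43 7b 40 ∥ 6f b1 b4 b5 1a.
Inner hash: sum = 221+47+67+123+64+111+177+180+181+26 = 1197 → 04 ad.
Outer input = (K'⊕opad) ∥ inner = b7 45 29 11 2a ∥ 04 ad.
Outer hash (tag): sum = 183+69+41+17+42+4+173 = 529 → 02 11.

0211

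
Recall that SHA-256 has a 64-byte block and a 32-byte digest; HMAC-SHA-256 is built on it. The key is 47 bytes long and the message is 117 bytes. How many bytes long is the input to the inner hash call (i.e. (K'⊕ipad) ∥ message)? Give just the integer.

181

Key is 47 ≤ 64 bytes, zero-padded: |K'| = 64.
Inner input = (K'⊕ipad) ∥ m → 64 + 117 = 181 bytes.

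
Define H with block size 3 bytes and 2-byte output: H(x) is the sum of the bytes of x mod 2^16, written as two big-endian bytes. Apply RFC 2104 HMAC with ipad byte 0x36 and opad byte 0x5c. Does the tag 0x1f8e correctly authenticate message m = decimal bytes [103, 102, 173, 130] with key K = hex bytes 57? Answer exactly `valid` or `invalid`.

invalid

Key hex bytes 57 is 1 byte ≤ B = 3; zero-pad to 3 bytes: K' = 57 00 00.
K' ⊕ ipad = 61 36 36; K' ⊕ opad = 0b 5c 5c.
Inner hash: sum = 97+54+54+103+102+173+130 = 713 → 02 c9.
Outer hash (recomputed tag): sum = 11+92+92+2+201 = 398 → 01 8e.
Recomputed tag = 018e; claimed = 1f8e → mismatch.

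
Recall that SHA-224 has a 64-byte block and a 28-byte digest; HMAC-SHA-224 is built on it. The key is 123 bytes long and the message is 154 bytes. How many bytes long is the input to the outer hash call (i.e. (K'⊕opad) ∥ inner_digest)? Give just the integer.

92

Key is 123 > 64 bytes, so it is hashed to 28 bytes then zero-padded to 64: |K'| = 64.
Outer input = (K'⊕opad) ∥ H(inner) → 64 + 28 = 92 bytes.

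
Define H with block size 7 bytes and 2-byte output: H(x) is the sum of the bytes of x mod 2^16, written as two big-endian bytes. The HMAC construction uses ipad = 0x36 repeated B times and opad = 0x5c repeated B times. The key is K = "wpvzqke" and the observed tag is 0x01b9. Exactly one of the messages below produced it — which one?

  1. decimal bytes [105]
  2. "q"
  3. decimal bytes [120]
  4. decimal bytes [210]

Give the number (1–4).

1

Key "wpvzqke" = 77 70 76 7a 71 6b 65 is exactly B = 7 bytes: K' = 77 70 76 7a 71 6b 65.
K' ⊕ ipad = 41 46 40 4c 47 5d 53; K' ⊕ opad = 2b 2c 2a 26 2d 37 39.
m1: inner = H(41 46 40 4c 47 5d 53 69) = 02 73; tag = H(2b 2c 2a 26 2d 37 39 02 73) = 01b9 ← matches
m2: inner = H(41 46 40 4c 47 5d 53 71) = 02 7b; tag = H(2b 2c 2a 26 2d 37 39 02 7b) = 01c1
m3: inner = H(41 46 40 4c 47 5d 53 78) = 02 82; tag = H(2b 2c 2a 26 2d 37 39 02 82) = 01c8
m4: inner = H(41 46 40 4c 47 5d 53 d2) = 02 dc; tag = H(2b 2c 2a 26 2d 37 39 02 dc) = 0222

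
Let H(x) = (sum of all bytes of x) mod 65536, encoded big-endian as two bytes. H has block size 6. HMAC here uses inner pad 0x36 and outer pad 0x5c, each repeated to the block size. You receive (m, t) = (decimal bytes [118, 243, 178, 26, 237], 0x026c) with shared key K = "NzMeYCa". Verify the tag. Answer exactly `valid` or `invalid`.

Key "NzMeYCa" = 4e 7a 4d 65 59 43 61 is 7 bytes > B = 6, so hash it first: H(key) = 02 77, then zero-pad to 6 bytes: K' = 02 77 00 00 00 00.
K' ⊕ ipad = 34 41 36 36 36 36; K' ⊕ opad = 5e 2b 5c 5c 5c 5c.
Inner hash: sum = 52+65+54+54+54+54+118+243+178+26+237 = 1135 → 04 6f.
Outer hash (recomputed tag): sum = 94+43+92+92+92+92+4+111 = 620 → 02 6c.
Recomputed tag = 026c; claimed = 026c → match.

valid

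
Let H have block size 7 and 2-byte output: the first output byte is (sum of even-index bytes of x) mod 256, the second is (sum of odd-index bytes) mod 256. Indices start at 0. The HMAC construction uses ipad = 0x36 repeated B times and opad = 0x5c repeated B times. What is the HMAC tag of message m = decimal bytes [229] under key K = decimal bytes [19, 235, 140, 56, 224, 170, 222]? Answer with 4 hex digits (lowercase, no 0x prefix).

Key decimal bytes [19, 235, 140, 56, 224, 170, 222] = 13 eb 8c 38 e0 aa de is exactly B = 7 bytes: K' = 13 eb 8c 38 e0 aa de.
K' ⊕ ipad = 25 dd ba 0e d6 9c e8.  K' ⊕ opad = 4f b7 d0 64 bc f6 82.
Inner input = (K'⊕ipad) ∥ m = 25 dd ba 0e d6 9c e8 ∥ e5.
Inner hash: even-index sum = 669 mod 256 = 157; odd-index sum = 620 mod 256 = 108 → 9d 6c.
Outer input = (K'⊕opad) ∥ inner = 4f b7 d0 64 bc f6 82 ∥ 9d 6c.
Outer hash (tag): even-index sum = 713 mod 256 = 201; odd-index sum = 686 mod 256 = 174 → c9 ae.

c9ae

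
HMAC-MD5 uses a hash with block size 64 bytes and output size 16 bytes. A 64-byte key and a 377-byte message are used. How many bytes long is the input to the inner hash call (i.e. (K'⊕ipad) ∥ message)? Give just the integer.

441

Key is 64 ≤ 64 bytes, zero-padded: |K'| = 64.
Inner input = (K'⊕ipad) ∥ m → 64 + 377 = 441 bytes.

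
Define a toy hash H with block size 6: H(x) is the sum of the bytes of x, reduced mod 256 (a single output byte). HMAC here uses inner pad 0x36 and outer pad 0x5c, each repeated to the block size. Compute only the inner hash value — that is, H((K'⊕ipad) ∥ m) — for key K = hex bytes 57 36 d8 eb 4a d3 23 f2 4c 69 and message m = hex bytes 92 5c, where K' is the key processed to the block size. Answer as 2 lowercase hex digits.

Key hex bytes 57 36 d8 eb 4a d3 23 f2 4c 69 is 10 bytes > B = 6, so hash it first: H(key) = 37, then zero-pad to 6 bytes: K' = 37 00 00 00 00 00.
K' ⊕ ipad = 01 36 36 36 36 36.
Inner input = 01 36 36 36 36 36 ∥ 92 5c.
Inner hash: sum = 1+54+54+54+54+54+146+92 = 509; mod 256 = 253 → fd.

fd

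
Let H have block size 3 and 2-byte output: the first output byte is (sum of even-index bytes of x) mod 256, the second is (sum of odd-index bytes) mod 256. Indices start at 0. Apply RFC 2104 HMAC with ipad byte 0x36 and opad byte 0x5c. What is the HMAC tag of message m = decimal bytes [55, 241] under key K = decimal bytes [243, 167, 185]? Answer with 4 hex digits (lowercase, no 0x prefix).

5c40

Key decimal bytes [243, 167, 185] = f3 a7 b9 is exactly B = 3 bytes: K' = f3 a7 b9.
K' ⊕ ipad = c5 91 8f.  K' ⊕ opad = af fb e5.
Inner input = (K'⊕ipad) ∥ m = c5 91 8f ∥ 37 f1.
Inner hash: even-index sum = 581 mod 256 = 69; odd-index sum = 200 mod 256 = 200 → 45 c8.
Outer input = (K'⊕opad) ∥ inner = af fb e5 ∥ 45 c8.
Outer hash (tag): even-index sum = 604 mod 256 = 92; odd-index sum = 320 mod 256 = 64 → 5c 40.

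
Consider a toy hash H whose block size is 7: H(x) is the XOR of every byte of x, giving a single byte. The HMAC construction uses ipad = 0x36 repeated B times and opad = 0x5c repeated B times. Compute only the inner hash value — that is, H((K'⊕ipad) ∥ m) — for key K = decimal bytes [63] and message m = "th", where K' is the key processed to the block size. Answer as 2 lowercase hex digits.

Key decimal bytes [63] = 3f is 1 byte ≤ B = 7; zero-pad to 7 bytes: K' = 3f 00 00 00 00 00 00.
K' ⊕ ipad = 09 36 36 36 36 36 36.
Inner input = 09 36 36 36 36 36 36 ∥ 74 68.
Inner hash: XOR 09⊕36⊕36⊕36⊕36⊕36⊕36⊕74⊕68 = 15.

15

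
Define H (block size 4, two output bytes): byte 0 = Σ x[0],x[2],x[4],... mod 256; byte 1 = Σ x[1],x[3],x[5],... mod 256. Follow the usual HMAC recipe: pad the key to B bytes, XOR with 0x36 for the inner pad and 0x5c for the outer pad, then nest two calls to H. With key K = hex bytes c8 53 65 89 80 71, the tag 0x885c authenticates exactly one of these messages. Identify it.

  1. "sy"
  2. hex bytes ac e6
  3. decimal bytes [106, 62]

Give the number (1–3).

Key hex bytes c8 53 65 89 80 71 is 6 bytes > B = 4, so hash it first: H(key) = ad 4d, then zero-pad to 4 bytes: K' = ad 4d 00 00.
K' ⊕ ipad = 9b 7b 36 36; K' ⊕ opad = f1 11 5c 5c.
m1: inner = H(9b 7b 36 36 73 79) = 44 2a; tag = H(f1 11 5c 5c 44 2a) = 9197
m2: inner = H(9b 7b 36 36 ac e6) = 7d 97; tag = H(f1 11 5c 5c 7d 97) = ca04
m3: inner = H(9b 7b 36 36 6a 3e) = 3b ef; tag = H(f1 11 5c 5c 3b ef) = 885c ← matches

3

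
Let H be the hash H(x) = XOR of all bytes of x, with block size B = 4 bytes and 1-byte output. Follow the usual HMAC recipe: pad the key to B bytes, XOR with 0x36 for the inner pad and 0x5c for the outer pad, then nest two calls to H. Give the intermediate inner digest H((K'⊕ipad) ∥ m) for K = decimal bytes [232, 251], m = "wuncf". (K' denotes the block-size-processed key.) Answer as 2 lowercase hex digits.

Key decimal bytes [232, 251] = e8 fb is 2 bytes ≤ B = 4; zero-pad to 4 bytes: K' = e8 fb 00 00.
K' ⊕ ipad = de cd 36 36.
Inner input = de cd 36 36 ∥ 77 75 6e 63 66.
Inner hash: XOR de⊕cd⊕36⊕36⊕77⊕75⊕6e⊕63⊕66 = 7a.

7a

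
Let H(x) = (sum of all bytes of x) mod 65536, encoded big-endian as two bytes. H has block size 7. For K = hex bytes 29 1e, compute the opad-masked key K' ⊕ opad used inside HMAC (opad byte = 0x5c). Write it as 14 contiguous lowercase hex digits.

75425c5c5c5c5c

Key hex bytes 29 1e is 2 bytes ≤ B = 7; zero-pad to 7 bytes: K' = 29 1e 00 00 00 00 00.
XOR each byte with 0x5c: 29⊕5c=75, 1e⊕5c=42, 00⊕5c=5c, 00⊕5c=5c, 00⊕5c=5c, 00⊕5c=5c, 00⊕5c=5c.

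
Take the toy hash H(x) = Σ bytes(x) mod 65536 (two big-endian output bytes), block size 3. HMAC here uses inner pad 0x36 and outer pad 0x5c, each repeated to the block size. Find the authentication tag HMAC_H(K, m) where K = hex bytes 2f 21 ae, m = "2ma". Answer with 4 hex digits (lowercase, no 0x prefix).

02ab

Key hex bytes 2f 21 ae is exactly B = 3 bytes: K' = 2f 21 ae.
K' ⊕ ipad = 19 17 98.  K' ⊕ opad = 73 7d f2.
Inner input = (K'⊕ipad) ∥ m = 19 17 98 ∥ 32 6d 61.
Inner hash: sum = 25+23+152+50+109+97 = 456 → 01 c8.
Outer input = (K'⊕opad) ∥ inner = 73 7d f2 ∥ 01 c8.
Outer hash (tag): sum = 115+125+242+1+200 = 683 → 02 ab.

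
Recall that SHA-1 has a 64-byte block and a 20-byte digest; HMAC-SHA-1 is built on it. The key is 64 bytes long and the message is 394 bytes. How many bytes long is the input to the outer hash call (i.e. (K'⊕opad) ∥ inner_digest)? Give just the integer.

84

Key is 64 ≤ 64 bytes, zero-padded: |K'| = 64.
Outer input = (K'⊕opad) ∥ H(inner) → 64 + 20 = 84 bytes.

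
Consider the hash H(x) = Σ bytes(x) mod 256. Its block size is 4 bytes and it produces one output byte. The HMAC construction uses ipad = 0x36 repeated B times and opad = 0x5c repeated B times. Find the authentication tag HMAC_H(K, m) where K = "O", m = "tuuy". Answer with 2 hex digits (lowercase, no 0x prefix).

19

Key "O" = 4f is 1 byte ≤ B = 4; zero-pad to 4 bytes: K' = 4f 00 00 00.
K' ⊕ ipad = 79 36 36 36.  K' ⊕ opad = 13 5c 5c 5c.
Inner input = (K'⊕ipad) ∥ m = 79 36 36 36 ∥ 74 75 75 79.
Inner hash: sum = 121+54+54+54+116+117+117+121 = 754; mod 256 = 242 → f2.
Outer input = (K'⊕opad) ∥ inner = 13 5c 5c 5c ∥ f2.
Outer hash (tag): sum = 19+92+92+92+242 = 537; mod 256 = 25 → 19.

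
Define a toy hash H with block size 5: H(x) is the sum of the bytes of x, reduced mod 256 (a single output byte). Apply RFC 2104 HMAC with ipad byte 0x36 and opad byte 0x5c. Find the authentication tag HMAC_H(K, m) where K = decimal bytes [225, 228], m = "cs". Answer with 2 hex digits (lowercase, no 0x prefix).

Key decimal bytes [225, 228] = e1 e4 is 2 bytes ≤ B = 5; zero-pad to 5 bytes: K' = e1 e4 00 00 00.
K' ⊕ ipad = d7 d2 36 36 36.  K' ⊕ opad = bd b8 5c 5c 5c.
Inner input = (K'⊕ipad) ∥ m = d7 d2 36 36 36 ∥ 63 73.
Inner hash: sum = 215+210+54+54+54+99+115 = 801; mod 256 = 33 → 21.
Outer input = (K'⊕opad) ∥ inner = bd b8 5c 5c 5c ∥ 21.
Outer hash (tag): sum = 189+184+92+92+92+33 = 682; mod 256 = 170 → aa.

aa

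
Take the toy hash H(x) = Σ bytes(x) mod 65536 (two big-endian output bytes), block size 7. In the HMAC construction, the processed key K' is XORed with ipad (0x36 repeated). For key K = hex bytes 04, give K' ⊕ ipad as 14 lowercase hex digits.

Key hex bytes 04 is 1 byte ≤ B = 7; zero-pad to 7 bytes: K' = 04 00 00 00 00 00 00.
XOR each byte with 0x36: 04⊕36=32, 00⊕36=36, 00⊕36=36, 00⊕36=36, 00⊕36=36, 00⊕36=36, 00⊕36=36.

32363636363636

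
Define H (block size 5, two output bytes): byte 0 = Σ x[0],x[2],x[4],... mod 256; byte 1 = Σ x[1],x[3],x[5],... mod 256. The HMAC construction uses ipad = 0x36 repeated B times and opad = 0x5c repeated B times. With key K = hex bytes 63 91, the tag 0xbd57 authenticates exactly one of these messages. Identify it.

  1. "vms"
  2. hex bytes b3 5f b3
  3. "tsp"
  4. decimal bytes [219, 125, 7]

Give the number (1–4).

Key hex bytes 63 91 is 2 bytes ≤ B = 5; zero-pad to 5 bytes: K' = 63 91 00 00 00.
K' ⊕ ipad = 55 a7 36 36 36; K' ⊕ opad = 3f cd 5c 5c 5c.
m1: inner = H(55 a7 36 36 36 76 6d 73) = 2e c6; tag = H(3f cd 5c 5c 5c 2e c6) = bd57 ← matches
m2: inner = H(55 a7 36 36 36 b3 5f b3) = 20 43; tag = H(3f cd 5c 5c 5c 20 43) = 3a49
m3: inner = H(55 a7 36 36 36 74 73 70) = 34 c1; tag = H(3f cd 5c 5c 5c 34 c1) = b85d
m4: inner = H(55 a7 36 36 36 db 7d 07) = 3e bf; tag = H(3f cd 5c 5c 5c 3e bf) = b667

1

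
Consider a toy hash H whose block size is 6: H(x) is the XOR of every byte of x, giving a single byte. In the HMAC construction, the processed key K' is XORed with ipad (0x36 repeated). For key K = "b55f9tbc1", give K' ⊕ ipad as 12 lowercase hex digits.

4f3636363636

Key "b55f9tbc1" = 62 35 35 66 39 74 62 63 31 is 9 bytes > B = 6, so hash it first: H(key) = 79, then zero-pad to 6 bytes: K' = 79 00 00 00 00 00.
XOR each byte with 0x36: 79⊕36=4f, 00⊕36=36, 00⊕36=36, 00⊕36=36, 00⊕36=36, 00⊕36=36.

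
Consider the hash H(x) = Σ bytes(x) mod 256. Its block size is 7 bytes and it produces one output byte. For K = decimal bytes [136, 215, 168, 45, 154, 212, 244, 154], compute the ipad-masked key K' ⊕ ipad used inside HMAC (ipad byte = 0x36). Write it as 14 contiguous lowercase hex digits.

Key decimal bytes [136, 215, 168, 45, 154, 212, 244, 154] = 88 d7 a8 2d 9a d4 f4 9a is 8 bytes > B = 7, so hash it first: H(key) = 30, then zero-pad to 7 bytes: K' = 30 00 00 00 00 00 00.
XOR each byte with 0x36: 30⊕36=06, 00⊕36=36, 00⊕36=36, 00⊕36=36, 00⊕36=36, 00⊕36=36, 00⊕36=36.

06363636363636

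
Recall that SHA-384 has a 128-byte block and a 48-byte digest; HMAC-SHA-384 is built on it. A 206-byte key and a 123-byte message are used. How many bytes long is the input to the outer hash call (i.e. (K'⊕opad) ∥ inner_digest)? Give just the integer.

176

Key is 206 > 128 bytes, so it is hashed to 48 bytes then zero-padded to 128: |K'| = 128.
Outer input = (K'⊕opad) ∥ H(inner) → 128 + 48 = 176 bytes.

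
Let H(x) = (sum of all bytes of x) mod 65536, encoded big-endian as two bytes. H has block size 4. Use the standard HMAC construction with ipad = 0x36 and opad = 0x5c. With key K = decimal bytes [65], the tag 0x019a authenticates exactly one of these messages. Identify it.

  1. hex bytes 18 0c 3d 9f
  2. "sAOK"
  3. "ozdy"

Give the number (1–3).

Key decimal bytes [65] = 41 is 1 byte ≤ B = 4; zero-pad to 4 bytes: K' = 41 00 00 00.
K' ⊕ ipad = 77 36 36 36; K' ⊕ opad = 1d 5c 5c 5c.
m1: inner = H(77 36 36 36 18 0c 3d 9f) = 02 19; tag = H(1d 5c 5c 5c 02 19) = 014c
m2: inner = H(77 36 36 36 73 41 4f 4b) = 02 67; tag = H(1d 5c 5c 5c 02 67) = 019a ← matches
m3: inner = H(77 36 36 36 6f 7a 64 79) = 02 df; tag = H(1d 5c 5c 5c 02 df) = 0212

2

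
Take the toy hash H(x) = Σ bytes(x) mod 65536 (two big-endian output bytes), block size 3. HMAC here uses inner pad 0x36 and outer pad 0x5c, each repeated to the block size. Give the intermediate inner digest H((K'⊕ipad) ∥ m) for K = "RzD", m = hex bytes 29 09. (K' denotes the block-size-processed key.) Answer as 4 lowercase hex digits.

0154

Key "RzD" = 52 7a 44 is exactly B = 3 bytes: K' = 52 7a 44.
K' ⊕ ipad = 64 4c 72.
Inner input = 64 4c 72 ∥ 29 09.
Inner hash: sum = 100+76+114+41+9 = 340 → 01 54.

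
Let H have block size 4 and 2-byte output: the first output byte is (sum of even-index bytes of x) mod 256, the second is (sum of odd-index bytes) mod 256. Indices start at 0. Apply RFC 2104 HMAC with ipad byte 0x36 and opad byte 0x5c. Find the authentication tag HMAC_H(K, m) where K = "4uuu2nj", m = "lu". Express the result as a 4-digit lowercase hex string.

8a79

Key "4uuu2nj" = 34 75 75 75 32 6e 6a is 7 bytes > B = 4, so hash it first: H(key) = 45 58, then zero-pad to 4 bytes: K' = 45 58 00 00.
K' ⊕ ipad = 73 6e 36 36.  K' ⊕ opad = 19 04 5c 5c.
Inner input = (K'⊕ipad) ∥ m = 73 6e 36 36 ∥ 6c 75.
Inner hash: even-index sum = 277 mod 256 = 21; odd-index sum = 281 mod 256 = 25 → 15 19.
Outer input = (K'⊕opad) ∥ inner = 19 04 5c 5c ∥ 15 19.
Outer hash (tag): even-index sum = 138 mod 256 = 138; odd-index sum = 121 mod 256 = 121 → 8a 79.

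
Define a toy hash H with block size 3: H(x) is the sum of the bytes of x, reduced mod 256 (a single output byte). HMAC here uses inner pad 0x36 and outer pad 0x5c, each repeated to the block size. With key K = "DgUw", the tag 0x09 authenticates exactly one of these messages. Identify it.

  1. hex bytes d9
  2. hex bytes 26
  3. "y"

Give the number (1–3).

Key "DgUw" = 44 67 55 77 is 4 bytes > B = 3, so hash it first: H(key) = 77, then zero-pad to 3 bytes: K' = 77 00 00.
K' ⊕ ipad = 41 36 36; K' ⊕ opad = 2b 5c 5c.
m1: inner = H(41 36 36 d9) = 86; tag = H(2b 5c 5c 86) = 69
m2: inner = H(41 36 36 26) = d3; tag = H(2b 5c 5c d3) = b6
m3: inner = H(41 36 36 79) = 26; tag = H(2b 5c 5c 26) = 09 ← matches

3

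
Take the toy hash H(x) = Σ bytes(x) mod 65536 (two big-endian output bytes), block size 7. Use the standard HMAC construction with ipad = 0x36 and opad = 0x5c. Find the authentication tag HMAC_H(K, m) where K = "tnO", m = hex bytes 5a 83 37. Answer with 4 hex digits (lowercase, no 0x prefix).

02de

Key "tnO" = 74 6e 4f is 3 bytes ≤ B = 7; zero-pad to 7 bytes: K' = 74 6e 4f 00 00 00 00.
K' ⊕ ipad = 42 58 79 36 36 36 36.  K' ⊕ opad = 28 32 13 5c 5c 5c 5c.
Inner input = (K'⊕ipad) ∥ m = 42 58 79 36 36 36 36 ∥ 5a 83 37.
Inner hash: sum = 66+88+121+54+54+54+54+90+131+55 = 767 → 02 ff.
Outer input = (K'⊕opad) ∥ inner = 28 32 13 5c 5c 5c 5c ∥ 02 ff.
Outer hash (tag): sum = 40+50+19+92+92+92+92+2+255 = 734 → 02 de.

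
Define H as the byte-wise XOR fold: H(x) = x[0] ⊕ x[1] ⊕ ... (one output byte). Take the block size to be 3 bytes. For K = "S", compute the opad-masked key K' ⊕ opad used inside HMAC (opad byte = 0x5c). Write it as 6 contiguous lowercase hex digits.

Key "S" = 53 is 1 byte ≤ B = 3; zero-pad to 3 bytes: K' = 53 00 00.
XOR each byte with 0x5c: 53⊕5c=0f, 00⊕5c=5c, 00⊕5c=5c.

0f5c5c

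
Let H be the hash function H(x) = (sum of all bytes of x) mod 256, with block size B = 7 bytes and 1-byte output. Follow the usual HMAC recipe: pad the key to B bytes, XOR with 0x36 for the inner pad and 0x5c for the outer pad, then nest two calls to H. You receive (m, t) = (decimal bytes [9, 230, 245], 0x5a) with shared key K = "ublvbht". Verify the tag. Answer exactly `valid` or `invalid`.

Key "ublvbht" = 75 62 6c 76 62 68 74 is exactly B = 7 bytes: K' = 75 62 6c 76 62 68 74.
K' ⊕ ipad = 43 54 5a 40 54 5e 42; K' ⊕ opad = 29 3e 30 2a 3e 34 28.
Inner hash: sum = 67+84+90+64+84+94+66+9+230+245 = 1033; mod 256 = 9 → 09.
Outer hash (recomputed tag): sum = 41+62+48+42+62+52+40+9 = 356; mod 256 = 100 → 64.
Recomputed tag = 64; claimed = 5a → mismatch.

invalid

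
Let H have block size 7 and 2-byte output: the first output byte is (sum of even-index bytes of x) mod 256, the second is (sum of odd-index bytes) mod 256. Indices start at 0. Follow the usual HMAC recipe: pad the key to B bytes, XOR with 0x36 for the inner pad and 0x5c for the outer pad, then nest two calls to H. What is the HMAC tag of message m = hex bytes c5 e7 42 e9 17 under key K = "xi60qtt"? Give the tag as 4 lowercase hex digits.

a870

Key "xi60qtt" = 78 69 36 30 71 74 74 is exactly B = 7 bytes: K' = 78 69 36 30 71 74 74.
K' ⊕ ipad = 4e 5f 00 06 47 42 42.  K' ⊕ opad = 24 35 6a 6c 2d 28 28.
Inner input = (K'⊕ipad) ∥ m = 4e 5f 00 06 47 42 42 ∥ c5 e7 42 e9 17.
Inner hash: even-index sum = 679 mod 256 = 167; odd-index sum = 453 mod 256 = 197 → a7 c5.
Outer input = (K'⊕opad) ∥ inner = 24 35 6a 6c 2d 28 28 ∥ a7 c5.
Outer hash (tag): even-index sum = 424 mod 256 = 168; odd-index sum = 368 mod 256 = 112 → a8 70.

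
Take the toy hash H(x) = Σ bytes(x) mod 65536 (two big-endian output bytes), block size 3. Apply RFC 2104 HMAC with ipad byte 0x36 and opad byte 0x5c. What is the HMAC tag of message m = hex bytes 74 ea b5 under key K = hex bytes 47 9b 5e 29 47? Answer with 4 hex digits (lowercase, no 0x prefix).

01ae

Key hex bytes 47 9b 5e 29 47 is 5 bytes > B = 3, so hash it first: H(key) = 01 b0, then zero-pad to 3 bytes: K' = 01 b0 00.
K' ⊕ ipad = 37 86 36.  K' ⊕ opad = 5d ec 5c.
Inner input = (K'⊕ipad) ∥ m = 37 86 36 ∥ 74 ea b5.
Inner hash: sum = 55+134+54+116+234+181 = 774 → 03 06.
Outer input = (K'⊕opad) ∥ inner = 5d ec 5c ∥ 03 06.
Outer hash (tag): sum = 93+236+92+3+6 = 430 → 01 ae.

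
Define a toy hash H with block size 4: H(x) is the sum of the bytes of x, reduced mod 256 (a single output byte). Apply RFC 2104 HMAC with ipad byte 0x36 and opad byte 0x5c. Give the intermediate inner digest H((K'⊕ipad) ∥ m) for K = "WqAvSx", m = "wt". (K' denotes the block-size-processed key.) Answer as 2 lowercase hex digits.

09

Key "WqAvSx" = 57 71 41 76 53 78 is 6 bytes > B = 4, so hash it first: H(key) = 4a, then zero-pad to 4 bytes: K' = 4a 00 00 00.
K' ⊕ ipad = 7c 36 36 36.
Inner input = 7c 36 36 36 ∥ 77 74.
Inner hash: sum = 124+54+54+54+119+116 = 521; mod 256 = 9 → 09.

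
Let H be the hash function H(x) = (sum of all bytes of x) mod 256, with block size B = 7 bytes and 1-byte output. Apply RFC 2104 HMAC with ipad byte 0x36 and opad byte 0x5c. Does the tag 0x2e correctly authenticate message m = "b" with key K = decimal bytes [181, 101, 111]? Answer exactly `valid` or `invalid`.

valid

Key decimal bytes [181, 101, 111] = b5 65 6f is 3 bytes ≤ B = 7; zero-pad to 7 bytes: K' = b5 65 6f 00 00 00 00.
K' ⊕ ipad = 83 53 59 36 36 36 36; K' ⊕ opad = e9 39 33 5c 5c 5c 5c.
Inner hash: sum = 131+83+89+54+54+54+54+98 = 617; mod 256 = 105 → 69.
Outer hash (recomputed tag): sum = 233+57+51+92+92+92+92+105 = 814; mod 256 = 46 → 2e.
Recomputed tag = 2e; claimed = 2e → match.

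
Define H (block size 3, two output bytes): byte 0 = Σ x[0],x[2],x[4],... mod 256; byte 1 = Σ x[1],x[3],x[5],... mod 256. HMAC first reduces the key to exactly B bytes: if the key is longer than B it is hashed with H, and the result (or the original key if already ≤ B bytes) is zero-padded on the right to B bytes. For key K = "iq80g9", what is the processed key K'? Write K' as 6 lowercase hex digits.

08da00

|K| = 6 > B = 3, so first hash the key.
H(K): even-index sum = 264 mod 256 = 8; odd-index sum = 218 mod 256 = 218 → 08 da.
Zero-pad H(K) = 08 da to 3 bytes: K' = 08 da 00.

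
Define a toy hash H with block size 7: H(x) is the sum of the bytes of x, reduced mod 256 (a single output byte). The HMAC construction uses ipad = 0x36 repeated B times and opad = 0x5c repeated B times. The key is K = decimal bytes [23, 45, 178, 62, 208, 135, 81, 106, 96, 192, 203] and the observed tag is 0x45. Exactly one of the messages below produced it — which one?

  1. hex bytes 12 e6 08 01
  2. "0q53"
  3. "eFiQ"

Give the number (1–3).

Key decimal bytes [23, 45, 178, 62, 208, 135, 81, 106, 96, 192, 203] = 17 2d b2 3e d0 87 51 6a 60 c0 cb is 11 bytes > B = 7, so hash it first: H(key) = 31, then zero-pad to 7 bytes: K' = 31 00 00 00 00 00 00.
K' ⊕ ipad = 07 36 36 36 36 36 36; K' ⊕ opad = 6d 5c 5c 5c 5c 5c 5c.
m1: inner = H(07 36 36 36 36 36 36 12 e6 08 01) = 4c; tag = H(6d 5c 5c 5c 5c 5c 5c 4c) = e1
m2: inner = H(07 36 36 36 36 36 36 30 71 35 33) = 54; tag = H(6d 5c 5c 5c 5c 5c 5c 54) = e9
m3: inner = H(07 36 36 36 36 36 36 65 46 69 51) = b0; tag = H(6d 5c 5c 5c 5c 5c 5c b0) = 45 ← matches

3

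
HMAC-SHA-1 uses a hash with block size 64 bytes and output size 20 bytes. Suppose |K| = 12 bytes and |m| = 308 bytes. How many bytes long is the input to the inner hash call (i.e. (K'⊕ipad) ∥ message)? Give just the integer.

372

Key is 12 ≤ 64 bytes, zero-padded: |K'| = 64.
Inner input = (K'⊕ipad) ∥ m → 64 + 308 = 372 bytes.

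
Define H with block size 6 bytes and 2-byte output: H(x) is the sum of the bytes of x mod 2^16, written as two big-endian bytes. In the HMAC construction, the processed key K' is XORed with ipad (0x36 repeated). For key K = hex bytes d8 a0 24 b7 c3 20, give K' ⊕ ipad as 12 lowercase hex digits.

ee961281f516

Key hex bytes d8 a0 24 b7 c3 20 is exactly B = 6 bytes: K' = d8 a0 24 b7 c3 20.
XOR each byte with 0x36: d8⊕36=ee, a0⊕36=96, 24⊕36=12, b7⊕36=81, c3⊕36=f5, 20⊕36=16.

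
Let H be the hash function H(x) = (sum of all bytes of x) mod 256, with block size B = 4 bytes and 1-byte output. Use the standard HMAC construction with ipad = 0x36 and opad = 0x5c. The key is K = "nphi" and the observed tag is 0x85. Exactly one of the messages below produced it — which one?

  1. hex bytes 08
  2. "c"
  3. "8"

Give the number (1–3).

2

Key "nphi" = 6e 70 68 69 is exactly B = 4 bytes: K' = 6e 70 68 69.
K' ⊕ ipad = 58 46 5e 5f; K' ⊕ opad = 32 2c 34 35.
m1: inner = H(58 46 5e 5f 08) = 63; tag = H(32 2c 34 35 63) = 2a
m2: inner = H(58 46 5e 5f 63) = be; tag = H(32 2c 34 35 be) = 85 ← matches
m3: inner = H(58 46 5e 5f 38) = 93; tag = H(32 2c 34 35 93) = 5a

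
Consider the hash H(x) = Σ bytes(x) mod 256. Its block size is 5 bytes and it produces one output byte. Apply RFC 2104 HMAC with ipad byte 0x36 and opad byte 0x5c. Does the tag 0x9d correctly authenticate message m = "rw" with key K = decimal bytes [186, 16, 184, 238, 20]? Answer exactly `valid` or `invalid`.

invalid

Key decimal bytes [186, 16, 184, 238, 20] = ba 10 b8 ee 14 is exactly B = 5 bytes: K' = ba 10 b8 ee 14.
K' ⊕ ipad = 8c 26 8e d8 22; K' ⊕ opad = e6 4c e4 b2 48.
Inner hash: sum = 140+38+142+216+34+114+119 = 803; mod 256 = 35 → 23.
Outer hash (recomputed tag): sum = 230+76+228+178+72+35 = 819; mod 256 = 51 → 33.
Recomputed tag = 33; claimed = 9d → mismatch.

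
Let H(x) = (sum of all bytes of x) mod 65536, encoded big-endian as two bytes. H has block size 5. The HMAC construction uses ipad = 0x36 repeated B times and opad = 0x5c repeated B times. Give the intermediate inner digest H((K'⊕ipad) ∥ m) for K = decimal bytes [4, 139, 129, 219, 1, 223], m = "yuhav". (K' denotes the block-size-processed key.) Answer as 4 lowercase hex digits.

0400

Key decimal bytes [4, 139, 129, 219, 1, 223] = 04 8b 81 db 01 df is 6 bytes > B = 5, so hash it first: H(key) = 02 cb, then zero-pad to 5 bytes: K' = 02 cb 00 00 00.
K' ⊕ ipad = 34 fd 36 36 36.
Inner input = 34 fd 36 36 36 ∥ 79 75 68 61 76.
Inner hash: sum = 52+253+54+54+54+121+117+104+97+118 = 1024 → 04 00.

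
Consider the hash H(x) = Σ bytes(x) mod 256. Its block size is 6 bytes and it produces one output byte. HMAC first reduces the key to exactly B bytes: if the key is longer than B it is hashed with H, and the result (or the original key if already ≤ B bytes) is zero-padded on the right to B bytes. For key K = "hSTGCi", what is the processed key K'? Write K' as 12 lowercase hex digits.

685354474369

Key "hSTGCi" = 68 53 54 47 43 69 is exactly B = 6 bytes: K' = 68 53 54 47 43 69.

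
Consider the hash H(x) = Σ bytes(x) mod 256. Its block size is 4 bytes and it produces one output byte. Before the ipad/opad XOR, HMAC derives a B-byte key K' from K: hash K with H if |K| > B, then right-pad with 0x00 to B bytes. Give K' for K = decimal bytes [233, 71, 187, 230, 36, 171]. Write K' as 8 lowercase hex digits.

|K| = 6 > B = 4, so first hash the key.
H(K): sum = 233+71+187+230+36+171 = 928; mod 256 = 160 → a0.
Zero-pad H(K) = a0 to 4 bytes: K' = a0 00 00 00.

a0000000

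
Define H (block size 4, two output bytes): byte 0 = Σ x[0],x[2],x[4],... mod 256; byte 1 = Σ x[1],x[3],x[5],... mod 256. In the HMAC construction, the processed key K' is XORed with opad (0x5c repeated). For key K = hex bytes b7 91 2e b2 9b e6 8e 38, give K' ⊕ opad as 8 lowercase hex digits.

Key hex bytes b7 91 2e b2 9b e6 8e 38 is 8 bytes > B = 4, so hash it first: H(key) = 0e 61, then zero-pad to 4 bytes: K' = 0e 61 00 00.
XOR each byte with 0x5c: 0e⊕5c=52, 61⊕5c=3d, 00⊕5c=5c, 00⊕5c=5c.

523d5c5c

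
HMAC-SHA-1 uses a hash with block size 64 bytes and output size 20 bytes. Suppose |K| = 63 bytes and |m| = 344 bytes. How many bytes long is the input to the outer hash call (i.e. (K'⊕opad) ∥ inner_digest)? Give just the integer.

Key is 63 ≤ 64 bytes, zero-padded: |K'| = 64.
Outer input = (K'⊕opad) ∥ H(inner) → 64 + 20 = 84 bytes.

84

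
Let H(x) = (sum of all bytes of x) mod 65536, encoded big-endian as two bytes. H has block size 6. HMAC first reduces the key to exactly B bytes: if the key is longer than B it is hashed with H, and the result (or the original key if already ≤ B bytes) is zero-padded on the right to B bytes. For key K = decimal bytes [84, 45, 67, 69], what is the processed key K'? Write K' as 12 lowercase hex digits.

Key decimal bytes [84, 45, 67, 69] = 54 2d 43 45 is 4 bytes ≤ B = 6; zero-pad to 6 bytes: K' = 54 2d 43 45 00 00.

542d43450000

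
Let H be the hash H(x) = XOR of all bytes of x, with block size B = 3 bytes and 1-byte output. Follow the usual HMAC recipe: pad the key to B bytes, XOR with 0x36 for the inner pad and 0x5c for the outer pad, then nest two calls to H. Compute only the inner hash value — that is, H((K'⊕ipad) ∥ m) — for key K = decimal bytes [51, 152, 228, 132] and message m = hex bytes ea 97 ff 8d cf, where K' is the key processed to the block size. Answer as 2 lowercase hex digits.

3d

Key decimal bytes [51, 152, 228, 132] = 33 98 e4 84 is 4 bytes > B = 3, so hash it first: H(key) = cb, then zero-pad to 3 bytes: K' = cb 00 00.
K' ⊕ ipad = fd 36 36.
Inner input = fd 36 36 ∥ ea 97 ff 8d cf.
Inner hash: XOR fd⊕36⊕36⊕ea⊕97⊕ff⊕8d⊕cf = 3d.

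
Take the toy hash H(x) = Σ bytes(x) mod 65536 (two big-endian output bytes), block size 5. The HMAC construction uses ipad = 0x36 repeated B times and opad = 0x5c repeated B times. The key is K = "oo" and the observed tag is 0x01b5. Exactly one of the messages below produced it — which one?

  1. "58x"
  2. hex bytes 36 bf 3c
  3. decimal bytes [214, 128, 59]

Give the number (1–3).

Key "oo" = 6f 6f is 2 bytes ≤ B = 5; zero-pad to 5 bytes: K' = 6f 6f 00 00 00.
K' ⊕ ipad = 59 59 36 36 36; K' ⊕ opad = 33 33 5c 5c 5c.
m1: inner = H(59 59 36 36 36 35 38 78) = 02 39; tag = H(33 33 5c 5c 5c 02 39) = 01b5 ← matches
m2: inner = H(59 59 36 36 36 36 bf 3c) = 02 85; tag = H(33 33 5c 5c 5c 02 85) = 0201
m3: inner = H(59 59 36 36 36 d6 80 3b) = 02 e5; tag = H(33 33 5c 5c 5c 02 e5) = 0261

1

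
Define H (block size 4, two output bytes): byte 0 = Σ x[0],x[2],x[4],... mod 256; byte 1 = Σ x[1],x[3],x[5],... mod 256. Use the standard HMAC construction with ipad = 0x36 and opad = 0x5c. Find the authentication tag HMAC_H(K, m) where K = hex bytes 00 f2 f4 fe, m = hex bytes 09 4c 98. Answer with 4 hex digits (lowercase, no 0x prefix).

Key hex bytes 00 f2 f4 fe is exactly B = 4 bytes: K' = 00 f2 f4 fe.
K' ⊕ ipad = 36 c4 c2 c8.  K' ⊕ opad = 5c ae a8 a2.
Inner input = (K'⊕ipad) ∥ m = 36 c4 c2 c8 ∥ 09 4c 98.
Inner hash: even-index sum = 409 mod 256 = 153; odd-index sum = 472 mod 256 = 216 → 99 d8.
Outer input = (K'⊕opad) ∥ inner = 5c ae a8 a2 ∥ 99 d8.
Outer hash (tag): even-index sum = 413 mod 256 = 157; odd-index sum = 552 mod 256 = 40 → 9d 28.

9d28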